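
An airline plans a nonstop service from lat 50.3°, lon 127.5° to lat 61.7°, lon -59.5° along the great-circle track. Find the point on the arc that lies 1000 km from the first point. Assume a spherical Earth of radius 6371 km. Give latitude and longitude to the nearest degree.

Write both endpoints as unit vectors p₁, p₂ with components (cos φ cos λ, cos φ sin λ, sin φ).
The central angle between the endpoints is δ = arccos(p₁·p₂) ≈ 1.184 rad (67.9°). The total great-circle distance is δ·R ≈ 1.184 × 6371 ≈ 7546 km, so the target fraction is f = 1000/7546 ≈ 0.133.
Interpolate at f ≈ 0.133 with slerp weights a = sin((1−f)δ)/sin δ ≈ 0.924, b = sin(fδ)/sin δ ≈ 0.169.
p = a·p₁ + b·p₂ ≈ (-0.319, 0.399, 0.860); φ = arcsin(p_z) ≈ 59.27°, λ = atan2(p_y, p_x) ≈ 128.59°.

≈ lat 59°, lon 129°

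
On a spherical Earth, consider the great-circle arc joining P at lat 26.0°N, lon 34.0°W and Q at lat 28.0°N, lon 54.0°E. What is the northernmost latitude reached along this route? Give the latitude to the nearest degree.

≈ 35°N

The great circle lies in the plane with unit normal n̂ = (p₁ × p₂)/|p₁ × p₂|.
Here n̂_z ≈ +0.816; the vertex latitude is φ_max = arccos|n̂_z| ≈ 35.3°.
Check via Clairaut: cos φ_max = |cos φ₁| · sin C = cos(26.0°)·sin(65.2°) ≈ 0.816, again giving ≈ 35.3°.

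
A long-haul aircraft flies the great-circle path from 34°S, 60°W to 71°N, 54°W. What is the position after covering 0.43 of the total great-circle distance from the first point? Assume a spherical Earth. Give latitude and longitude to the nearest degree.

≈ 11°N, 59°W

Convert each endpoint to a unit vector on the sphere (x = cos φ cos λ, y = cos φ sin λ, z = sin φ).
The central angle between the endpoints is δ = arccos(p₁·p₂) ≈ 1.834 rad (105.1°).
Interpolate at f = 0.43 with slerp weights a = sin((1−f)δ)/sin δ ≈ 0.896, b = sin(fδ)/sin δ ≈ 0.735.
p = a·p₁ + b·p₂ ≈ (0.512, -0.837, 0.194); φ = arcsin(p_z) ≈ 11.17°, λ = atan2(p_y, p_x) ≈ -58.54°.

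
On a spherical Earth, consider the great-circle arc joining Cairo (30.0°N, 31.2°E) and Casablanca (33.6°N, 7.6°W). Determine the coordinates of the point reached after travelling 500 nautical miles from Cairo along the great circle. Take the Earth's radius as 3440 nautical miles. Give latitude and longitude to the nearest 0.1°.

≈ 32.0°N, 21.8°E

The haversine formula gives a central angle δ ≈ 0.576 rad (33.0°) between the endpoints. The total great-circle distance is δ·R ≈ 0.576 × 3440 ≈ 1980 nmi, so the target fraction is f = 500/1980 ≈ 0.253.
Interpolate at f ≈ 0.253 with slerp weights a = sin((1−f)δ)/sin δ ≈ 0.766, b = sin(fδ)/sin δ ≈ 0.266.
p = a·p₁ + b·p₂ ≈ (0.787, 0.314, 0.530); φ = arcsin(p_z) ≈ 32.03°, λ = atan2(p_y, p_x) ≈ 21.77°.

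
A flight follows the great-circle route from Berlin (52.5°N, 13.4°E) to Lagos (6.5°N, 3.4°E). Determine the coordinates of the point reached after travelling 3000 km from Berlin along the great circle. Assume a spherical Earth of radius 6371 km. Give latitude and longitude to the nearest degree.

Write both endpoints as unit vectors p₁, p₂ with components (cos φ cos λ, cos φ sin λ, sin φ).
The central angle between the endpoints is δ = arccos(p₁·p₂) ≈ 0.816 rad (46.7°). The total great-circle distance is δ·R ≈ 0.816 × 6371 ≈ 5196 km, so the target fraction is f = 3000/5196 ≈ 0.577.
Interpolate at f ≈ 0.577 with slerp weights a = sin((1−f)δ)/sin δ ≈ 0.464, b = sin(fδ)/sin δ ≈ 0.623.
p = a·p₁ + b·p₂ ≈ (0.893, 0.102, 0.439); φ = arcsin(p_z) ≈ 26.02°, λ = atan2(p_y, p_x) ≈ 6.53°.

≈ 26°N, 7°E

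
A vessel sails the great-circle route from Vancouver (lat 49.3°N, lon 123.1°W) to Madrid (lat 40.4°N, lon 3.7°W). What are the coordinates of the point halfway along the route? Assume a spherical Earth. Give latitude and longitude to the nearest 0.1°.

Write both endpoints as unit vectors p₁, p₂ with components (cos φ cos λ, cos φ sin λ, sin φ).
The central angle between the endpoints is δ = arccos(p₁·p₂) ≈ 1.321 rad (75.7°).
Interpolate at f = 1/2 with slerp weights a = sin((1−f)δ)/sin δ ≈ 0.633, b = sin(fδ)/sin δ ≈ 0.633.
p = a·p₁ + b·p₂ ≈ (0.256, -0.377, 0.890); φ = arcsin(p_z) ≈ 62.91°, λ = atan2(p_y, p_x) ≈ -55.85°.

≈ lat 62.9°N, lon 55.9°W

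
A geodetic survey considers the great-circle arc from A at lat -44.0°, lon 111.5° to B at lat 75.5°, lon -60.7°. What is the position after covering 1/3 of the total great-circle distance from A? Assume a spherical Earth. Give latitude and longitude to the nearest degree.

≈ lat 5°, lon 109°

Write both endpoints as unit vectors p₁, p₂ with components (cos φ cos λ, cos φ sin λ, sin φ).
The central angle between the endpoints is δ = arccos(p₁·p₂) ≈ 2.589 rad (148.3°).
Interpolate at f = 1/3 with slerp weights a = sin((1−f)δ)/sin δ ≈ 1.881, b = sin(fδ)/sin δ ≈ 1.447.
p = a·p₁ + b·p₂ ≈ (-0.319, 0.943, 0.094); φ = arcsin(p_z) ≈ 5.37°, λ = atan2(p_y, p_x) ≈ 108.67°.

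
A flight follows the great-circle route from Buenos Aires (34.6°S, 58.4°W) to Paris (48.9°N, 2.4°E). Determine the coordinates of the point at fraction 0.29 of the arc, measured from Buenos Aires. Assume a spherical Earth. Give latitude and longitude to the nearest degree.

≈ 10°S, 42°W

Write both endpoints as unit vectors p₁, p₂ with components (cos φ cos λ, cos φ sin λ, sin φ).
The central angle between the endpoints is δ = arccos(p₁·p₂) ≈ 1.735 rad (99.4°).
Interpolate at f = 0.29 with slerp weights a = sin((1−f)δ)/sin δ ≈ 0.956, b = sin(fδ)/sin δ ≈ 0.489.
p = a·p₁ + b·p₂ ≈ (0.734, -0.657, -0.175); φ = arcsin(p_z) ≈ -10.05°, λ = atan2(p_y, p_x) ≈ -41.85°.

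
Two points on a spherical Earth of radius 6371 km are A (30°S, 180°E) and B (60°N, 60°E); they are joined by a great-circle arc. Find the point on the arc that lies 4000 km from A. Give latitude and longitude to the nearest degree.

≈ (1°N, 160°E)

Write both endpoints as unit vectors p₁, p₂ with components (cos φ cos λ, cos φ sin λ, sin φ).
The central angle between the endpoints is δ = arccos(p₁·p₂) ≈ 2.278 rad (130.5°). The total great-circle distance is δ·R ≈ 2.278 × 6371 ≈ 14512 km, so the target fraction is f = 4000/14512 ≈ 0.276.
Interpolate at f ≈ 0.276 with slerp weights a = sin((1−f)δ)/sin δ ≈ 1.311, b = sin(fδ)/sin δ ≈ 0.773.
p = a·p₁ + b·p₂ ≈ (-0.942, 0.335, 0.014); φ = arcsin(p_z) ≈ 0.77°, λ = atan2(p_y, p_x) ≈ 160.45°.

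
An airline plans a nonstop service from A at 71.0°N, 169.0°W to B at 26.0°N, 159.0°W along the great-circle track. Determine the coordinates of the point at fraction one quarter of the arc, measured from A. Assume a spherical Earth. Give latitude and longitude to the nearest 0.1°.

≈ 59.8°N, 164.1°W

Write both endpoints as unit vectors p₁, p₂ with components (cos φ cos λ, cos φ sin λ, sin φ).
The central angle between the endpoints is δ = arccos(p₁·p₂) ≈ 0.792 rad (45.4°).
Interpolate at f = 1/4 with slerp weights a = sin((1−f)δ)/sin δ ≈ 0.786, b = sin(fδ)/sin δ ≈ 0.276.
p = a·p₁ + b·p₂ ≈ (-0.483, -0.138, 0.865); φ = arcsin(p_z) ≈ 59.84°, λ = atan2(p_y, p_x) ≈ -164.08°.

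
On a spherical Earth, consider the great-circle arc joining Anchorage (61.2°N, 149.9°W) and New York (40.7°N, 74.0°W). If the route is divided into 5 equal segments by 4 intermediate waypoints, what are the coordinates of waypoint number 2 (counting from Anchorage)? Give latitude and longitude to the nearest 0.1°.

Write both endpoints as unit vectors p₁, p₂ with components (cos φ cos λ, cos φ sin λ, sin φ).
The central angle between the endpoints is δ = arccos(p₁·p₂) ≈ 0.849 rad (48.7°).
Interpolate at f = 2/5 with slerp weights a = sin((1−f)δ)/sin δ ≈ 0.650, b = sin(fδ)/sin δ ≈ 0.444.
p = a·p₁ + b·p₂ ≈ (-0.178, -0.480, 0.859); φ = arcsin(p_z) ≈ 59.18°, λ = atan2(p_y, p_x) ≈ -110.34°.

≈ 59.2°N, 110.3°W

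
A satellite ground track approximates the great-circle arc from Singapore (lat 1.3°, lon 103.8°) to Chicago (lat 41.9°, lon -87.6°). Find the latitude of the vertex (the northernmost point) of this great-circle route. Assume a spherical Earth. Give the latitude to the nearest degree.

The great circle lies in the plane with unit normal n̂ = (p₁ × p₂)/|p₁ × p₂|.
Here n̂_z ≈ +0.210; the vertex latitude is φ_max = arccos|n̂_z| ≈ 77.9°.
Check via Clairaut: cos φ_max = |cos φ₁| · sin C = cos(1.3°)·sin(12.1°) ≈ 0.210, again giving ≈ 77.9°.

≈ 78°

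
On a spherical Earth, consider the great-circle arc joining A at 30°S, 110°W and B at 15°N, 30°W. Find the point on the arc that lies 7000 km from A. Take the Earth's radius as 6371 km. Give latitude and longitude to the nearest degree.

≈ 1°N, 52°W

The haversine formula gives a central angle δ ≈ 1.555 rad (89.1°) between the endpoints. The total great-circle distance is δ·R ≈ 1.555 × 6371 ≈ 9907 km, so the target fraction is f = 7000/9907 ≈ 0.707.
Interpolate at f ≈ 0.707 with slerp weights a = sin((1−f)δ)/sin δ ≈ 0.441, b = sin(fδ)/sin δ ≈ 0.891.
p = a·p₁ + b·p₂ ≈ (0.615, -0.789, 0.010); φ = arcsin(p_z) ≈ 0.59°, λ = atan2(p_y, p_x) ≈ -52.07°.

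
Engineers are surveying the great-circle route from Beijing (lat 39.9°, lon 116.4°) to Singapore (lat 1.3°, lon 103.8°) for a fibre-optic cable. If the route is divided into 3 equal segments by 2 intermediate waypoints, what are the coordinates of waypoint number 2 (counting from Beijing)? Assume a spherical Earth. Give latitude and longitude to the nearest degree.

≈ lat 14°, lon 107°

Write both endpoints as unit vectors p₁, p₂ with components (cos φ cos λ, cos φ sin λ, sin φ).
The central angle between the endpoints is δ = arccos(p₁·p₂) ≈ 0.703 rad (40.3°).
Interpolate at f = 2/3 with slerp weights a = sin((1−f)δ)/sin δ ≈ 0.359, b = sin(fδ)/sin δ ≈ 0.699.
p = a·p₁ + b·p₂ ≈ (-0.289, 0.925, 0.246); φ = arcsin(p_z) ≈ 14.25°, λ = atan2(p_y, p_x) ≈ 107.36°.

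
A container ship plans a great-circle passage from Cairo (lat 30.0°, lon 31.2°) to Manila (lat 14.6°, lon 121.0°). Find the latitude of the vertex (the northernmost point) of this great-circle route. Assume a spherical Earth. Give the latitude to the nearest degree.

≈ 32°

The great circle lies in the plane with unit normal n̂ = (p₁ × p₂)/|p₁ × p₂|.
Here n̂_z ≈ +0.845; the vertex latitude is φ_max = arccos|n̂_z| ≈ 32.3°.
Check via Clairaut: cos φ_max = |cos φ₁| · sin C = cos(30.0°)·sin(77.4°) ≈ 0.845, again giving ≈ 32.3°.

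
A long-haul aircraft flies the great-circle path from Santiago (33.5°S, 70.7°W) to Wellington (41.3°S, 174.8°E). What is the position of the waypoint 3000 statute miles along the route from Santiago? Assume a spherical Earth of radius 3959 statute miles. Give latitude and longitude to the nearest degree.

Convert each endpoint to a unit vector on the sphere (x = cos φ cos λ, y = cos φ sin λ, z = sin φ).
The central angle between the endpoints is δ = arccos(p₁·p₂) ≈ 1.466 rad (84.0°). The total great-circle distance is δ·R ≈ 1.466 × 3959 ≈ 5804 mi, so the target fraction is f = 3000/5804 ≈ 0.517.
Interpolate at f ≈ 0.517 with slerp weights a = sin((1−f)δ)/sin δ ≈ 0.654, b = sin(fδ)/sin δ ≈ 0.691.
p = a·p₁ + b·p₂ ≈ (-0.337, -0.468, -0.817); φ = arcsin(p_z) ≈ -54.80°, λ = atan2(p_y, p_x) ≈ -125.75°.

≈ (55°S, 126°W)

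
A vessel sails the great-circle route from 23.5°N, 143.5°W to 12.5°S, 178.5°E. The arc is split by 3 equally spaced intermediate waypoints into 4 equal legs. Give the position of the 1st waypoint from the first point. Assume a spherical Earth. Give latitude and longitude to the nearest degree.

From cos δ = sin φ₁ sin φ₂ + cos φ₁ cos φ₂ cos Δλ, the central angle is δ ≈ 0.903 rad (51.7°).
Interpolate at f = 1/4 with slerp weights a = sin((1−f)δ)/sin δ ≈ 0.798, b = sin(fδ)/sin δ ≈ 0.285.
p = a·p₁ + b·p₂ ≈ (-0.867, -0.428, 0.257); φ = arcsin(p_z) ≈ 14.86°, λ = atan2(p_y, p_x) ≈ -153.71°.

≈ 15°N, 154°W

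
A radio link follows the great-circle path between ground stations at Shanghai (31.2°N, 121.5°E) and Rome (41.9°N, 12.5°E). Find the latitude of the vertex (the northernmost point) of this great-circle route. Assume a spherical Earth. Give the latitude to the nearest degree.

≈ 53°N

The great circle lies in the plane with unit normal n̂ = (p₁ × p₂)/|p₁ × p₂|.
Here n̂_z ≈ -0.608; the vertex latitude is φ_max = arccos|n̂_z| ≈ 52.6°.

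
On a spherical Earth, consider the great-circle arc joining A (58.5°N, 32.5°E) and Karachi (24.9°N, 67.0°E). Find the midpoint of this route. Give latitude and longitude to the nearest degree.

Convert each endpoint to a unit vector on the sphere (x = cos φ cos λ, y = cos φ sin λ, z = sin φ).
The central angle between the endpoints is δ = arccos(p₁·p₂) ≈ 0.723 rad (41.4°).
Interpolate at f = 1/2 with slerp weights a = sin((1−f)δ)/sin δ ≈ 0.535, b = sin(fδ)/sin δ ≈ 0.535.
p = a·p₁ + b·p₂ ≈ (0.425, 0.596, 0.681); φ = arcsin(p_z) ≈ 42.91°, λ = atan2(p_y, p_x) ≈ 54.52°.

≈ (43°N, 55°E)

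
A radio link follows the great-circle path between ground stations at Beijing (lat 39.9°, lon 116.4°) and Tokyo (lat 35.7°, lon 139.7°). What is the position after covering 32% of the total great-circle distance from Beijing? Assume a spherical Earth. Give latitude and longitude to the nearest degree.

From cos δ = sin φ₁ sin φ₂ + cos φ₁ cos φ₂ cos Δλ, the central angle is δ ≈ 0.329 rad (18.8°).
Interpolate at f = 0.32 with slerp weights a = sin((1−f)δ)/sin δ ≈ 0.687, b = sin(fδ)/sin δ ≈ 0.325.
p = a·p₁ + b·p₂ ≈ (-0.436, 0.643, 0.630); φ = arcsin(p_z) ≈ 39.07°, λ = atan2(p_y, p_x) ≈ 124.13°.

≈ lat 39°, lon 124°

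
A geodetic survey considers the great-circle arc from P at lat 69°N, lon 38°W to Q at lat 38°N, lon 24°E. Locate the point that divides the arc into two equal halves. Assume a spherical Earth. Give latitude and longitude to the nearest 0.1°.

≈ lat 57.0°N, lon 5.7°E

Write both endpoints as unit vectors p₁, p₂ with components (cos φ cos λ, cos φ sin λ, sin φ).
The central angle between the endpoints is δ = arccos(p₁·p₂) ≈ 0.785 rad (45.0°).
Interpolate at f = 1/2 with slerp weights a = sin((1−f)δ)/sin δ ≈ 0.541, b = sin(fδ)/sin δ ≈ 0.541.
p = a·p₁ + b·p₂ ≈ (0.542, 0.054, 0.838); φ = arcsin(p_z) ≈ 56.97°, λ = atan2(p_y, p_x) ≈ 5.69°.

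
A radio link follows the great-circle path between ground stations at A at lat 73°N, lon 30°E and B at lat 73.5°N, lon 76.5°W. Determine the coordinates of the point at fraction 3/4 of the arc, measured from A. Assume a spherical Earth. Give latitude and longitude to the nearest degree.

Write both endpoints as unit vectors p₁, p₂ with components (cos φ cos λ, cos φ sin λ, sin φ).
The central angle between the endpoints is δ = arccos(p₁·p₂) ≈ 0.466 rad (26.7°).
Interpolate at f = 3/4 with slerp weights a = sin((1−f)δ)/sin δ ≈ 0.259, b = sin(fδ)/sin δ ≈ 0.762.
p = a·p₁ + b·p₂ ≈ (0.116, -0.173, 0.978); φ = arcsin(p_z) ≈ 77.99°, λ = atan2(p_y, p_x) ≈ -56.10°.

≈ lat 78°N, lon 56°W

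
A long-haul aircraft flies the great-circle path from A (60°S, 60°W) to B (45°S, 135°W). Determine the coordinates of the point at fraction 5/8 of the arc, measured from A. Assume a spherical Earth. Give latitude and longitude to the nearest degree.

≈ (56°S, 114°W)

The haversine formula gives a central angle δ ≈ 0.790 rad (45.3°) between the endpoints.
Interpolate at f = 5/8 with slerp weights a = sin((1−f)δ)/sin δ ≈ 0.411, b = sin(fδ)/sin δ ≈ 0.667.
p = a·p₁ + b·p₂ ≈ (-0.231, -0.512, -0.828); φ = arcsin(p_z) ≈ -55.86°, λ = atan2(p_y, p_x) ≈ -114.29°.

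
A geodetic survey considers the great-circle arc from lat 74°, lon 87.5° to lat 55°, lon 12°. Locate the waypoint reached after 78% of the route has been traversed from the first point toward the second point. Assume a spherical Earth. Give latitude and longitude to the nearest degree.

Write both endpoints as unit vectors p₁, p₂ with components (cos φ cos λ, cos φ sin λ, sin φ).
The central angle between the endpoints is δ = arccos(p₁·p₂) ≈ 0.597 rad (34.2°).
Interpolate at f = 0.78 with slerp weights a = sin((1−f)δ)/sin δ ≈ 0.233, b = sin(fδ)/sin δ ≈ 0.799.
p = a·p₁ + b·p₂ ≈ (0.451, 0.159, 0.878); φ = arcsin(p_z) ≈ 61.43°, λ = atan2(p_y, p_x) ≈ 19.47°.

≈ lat 61°, lon 19°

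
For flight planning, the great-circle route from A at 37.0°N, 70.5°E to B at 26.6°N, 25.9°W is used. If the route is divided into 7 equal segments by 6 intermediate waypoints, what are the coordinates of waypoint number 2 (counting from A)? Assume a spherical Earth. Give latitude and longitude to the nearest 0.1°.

≈ 43.3°N, 42.0°E

The haversine formula gives a central angle δ ≈ 1.380 rad (79.1°) between the endpoints.
Interpolate at f = 2/7 with slerp weights a = sin((1−f)δ)/sin δ ≈ 0.849, b = sin(fδ)/sin δ ≈ 0.391.
p = a·p₁ + b·p₂ ≈ (0.541, 0.486, 0.686); φ = arcsin(p_z) ≈ 43.32°, λ = atan2(p_y, p_x) ≈ 41.96°.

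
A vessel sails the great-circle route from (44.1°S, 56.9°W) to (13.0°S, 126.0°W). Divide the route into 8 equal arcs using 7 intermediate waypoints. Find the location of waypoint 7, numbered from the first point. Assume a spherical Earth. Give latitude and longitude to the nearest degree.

Write both endpoints as unit vectors p₁, p₂ with components (cos φ cos λ, cos φ sin λ, sin φ).
The central angle between the endpoints is δ = arccos(p₁·p₂) ≈ 1.153 rad (66.0°).
Interpolate at f = 7/8 with slerp weights a = sin((1−f)δ)/sin δ ≈ 0.157, b = sin(fδ)/sin δ ≈ 0.926.
p = a·p₁ + b·p₂ ≈ (-0.469, -0.824, -0.318); φ = arcsin(p_z) ≈ -18.52°, λ = atan2(p_y, p_x) ≈ -119.62°.

≈ (19°S, 120°W)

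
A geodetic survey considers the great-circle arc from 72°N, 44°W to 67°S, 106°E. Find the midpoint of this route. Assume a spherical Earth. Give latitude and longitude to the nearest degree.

≈ 9°N, 55°E

Write both endpoints as unit vectors p₁, p₂ with components (cos φ cos λ, cos φ sin λ, sin φ).
The central angle between the endpoints is δ = arccos(p₁·p₂) ≈ 2.941 rad (168.5°).
Interpolate at f = 1/2 with slerp weights a = sin((1−f)δ)/sin δ ≈ 5.002, b = sin(fδ)/sin δ ≈ 5.002.
p = a·p₁ + b·p₂ ≈ (0.573, 0.805, 0.153); φ = arcsin(p_z) ≈ 8.79°, λ = atan2(p_y, p_x) ≈ 54.55°.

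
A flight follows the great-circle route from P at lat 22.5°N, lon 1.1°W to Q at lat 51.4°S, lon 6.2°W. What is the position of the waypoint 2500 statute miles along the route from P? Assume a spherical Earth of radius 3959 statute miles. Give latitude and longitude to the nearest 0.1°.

≈ lat 13.6°S, lon 3.1°W

Write both endpoints as unit vectors p₁, p₂ with components (cos φ cos λ, cos φ sin λ, sin φ).
The central angle between the endpoints is δ = arccos(p₁·p₂) ≈ 1.292 rad (74.0°). The total great-circle distance is δ·R ≈ 1.292 × 3959 ≈ 5116 mi, so the target fraction is f = 2500/5116 ≈ 0.489.
Interpolate at f ≈ 0.489 with slerp weights a = sin((1−f)δ)/sin δ ≈ 0.638, b = sin(fδ)/sin δ ≈ 0.614.
p = a·p₁ + b·p₂ ≈ (0.970, -0.053, -0.236); φ = arcsin(p_z) ≈ -13.63°, λ = atan2(p_y, p_x) ≈ -3.11°.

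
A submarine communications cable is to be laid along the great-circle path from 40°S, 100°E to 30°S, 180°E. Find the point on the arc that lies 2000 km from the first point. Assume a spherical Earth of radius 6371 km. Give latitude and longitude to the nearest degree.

Write both endpoints as unit vectors p₁, p₂ with components (cos φ cos λ, cos φ sin λ, sin φ).
The central angle between the endpoints is δ = arccos(p₁·p₂) ≈ 1.119 rad (64.1°). The total great-circle distance is δ·R ≈ 1.119 × 6371 ≈ 7129 km, so the target fraction is f = 2000/7129 ≈ 0.281.
Interpolate at f ≈ 0.281 with slerp weights a = sin((1−f)δ)/sin δ ≈ 0.801, b = sin(fδ)/sin δ ≈ 0.343.
p = a·p₁ + b·p₂ ≈ (-0.404, 0.604, -0.687); φ = arcsin(p_z) ≈ -43.37°, λ = atan2(p_y, p_x) ≈ 123.75°.

≈ 43°S, 124°E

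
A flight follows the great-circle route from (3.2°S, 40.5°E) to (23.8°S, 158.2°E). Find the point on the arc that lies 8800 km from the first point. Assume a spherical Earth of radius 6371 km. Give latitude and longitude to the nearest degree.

≈ (28°S, 120°E)

Convert each endpoint to a unit vector on the sphere (x = cos φ cos λ, y = cos φ sin λ, z = sin φ).
The central angle between the endpoints is δ = arccos(p₁·p₂) ≈ 1.985 rad (113.7°). The total great-circle distance is δ·R ≈ 1.985 × 6371 ≈ 12644 km, so the target fraction is f = 8800/12644 ≈ 0.696.
Interpolate at f ≈ 0.696 with slerp weights a = sin((1−f)δ)/sin δ ≈ 0.620, b = sin(fδ)/sin δ ≈ 1.073.
p = a·p₁ + b·p₂ ≈ (-0.441, 0.766, -0.467); φ = arcsin(p_z) ≈ -27.87°, λ = atan2(p_y, p_x) ≈ 119.90°.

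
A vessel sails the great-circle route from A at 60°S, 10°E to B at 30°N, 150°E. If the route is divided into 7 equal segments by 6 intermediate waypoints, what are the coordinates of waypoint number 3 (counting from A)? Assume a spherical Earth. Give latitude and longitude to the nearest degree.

Write both endpoints as unit vectors p₁, p₂ with components (cos φ cos λ, cos φ sin λ, sin φ).
The central angle between the endpoints is δ = arccos(p₁·p₂) ≈ 2.441 rad (139.9°).
Interpolate at f = 3/7 with slerp weights a = sin((1−f)δ)/sin δ ≈ 1.528, b = sin(fδ)/sin δ ≈ 1.343.
p = a·p₁ + b·p₂ ≈ (-0.255, 0.714, -0.652); φ = arcsin(p_z) ≈ -40.67°, λ = atan2(p_y, p_x) ≈ 109.65°.

≈ 41°S, 110°E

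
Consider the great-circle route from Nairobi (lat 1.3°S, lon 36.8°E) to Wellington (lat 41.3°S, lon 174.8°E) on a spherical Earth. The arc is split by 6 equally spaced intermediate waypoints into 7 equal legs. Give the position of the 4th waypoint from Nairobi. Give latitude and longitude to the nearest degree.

The haversine formula gives a central angle δ ≈ 2.145 rad (122.9°) between the endpoints.
Interpolate at f = 4/7 with slerp weights a = sin((1−f)δ)/sin δ ≈ 0.947, b = sin(fδ)/sin δ ≈ 1.121.
p = a·p₁ + b·p₂ ≈ (-0.080, 0.643, -0.761); φ = arcsin(p_z) ≈ -49.57°, λ = atan2(p_y, p_x) ≈ 97.12°.

≈ lat 50°S, lon 97°E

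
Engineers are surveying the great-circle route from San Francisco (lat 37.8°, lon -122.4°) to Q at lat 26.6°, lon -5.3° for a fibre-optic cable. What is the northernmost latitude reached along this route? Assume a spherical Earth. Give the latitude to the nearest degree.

≈ 51°

The great circle lies in the plane with unit normal n̂ = (p₁ × p₂)/|p₁ × p₂|.
Here n̂_z ≈ +0.630; the vertex latitude is φ_max = arccos|n̂_z| ≈ 51.0°.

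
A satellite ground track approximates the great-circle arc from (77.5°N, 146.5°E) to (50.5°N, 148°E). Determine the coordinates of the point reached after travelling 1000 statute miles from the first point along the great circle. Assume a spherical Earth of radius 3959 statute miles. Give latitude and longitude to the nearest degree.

≈ (63°N, 148°E)

Convert each endpoint to a unit vector on the sphere (x = cos φ cos λ, y = cos φ sin λ, z = sin φ).
The central angle between the endpoints is δ = arccos(p₁·p₂) ≈ 0.471 rad (27.0°). The total great-circle distance is δ·R ≈ 0.471 × 3959 ≈ 1866 mi, so the target fraction is f = 1000/1866 ≈ 0.536.
Interpolate at f ≈ 0.536 with slerp weights a = sin((1−f)δ)/sin δ ≈ 0.478, b = sin(fδ)/sin δ ≈ 0.550.
p = a·p₁ + b·p₂ ≈ (-0.383, 0.243, 0.891); φ = arcsin(p_z) ≈ 63.03°, λ = atan2(p_y, p_x) ≈ 147.66°.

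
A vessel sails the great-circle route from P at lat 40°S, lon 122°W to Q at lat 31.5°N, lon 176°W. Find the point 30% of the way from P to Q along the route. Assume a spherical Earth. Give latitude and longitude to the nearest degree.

≈ lat 19°S, lon 141°W

Write both endpoints as unit vectors p₁, p₂ with components (cos φ cos λ, cos φ sin λ, sin φ).
The central angle between the endpoints is δ = arccos(p₁·p₂) ≈ 1.523 rad (87.2°).
Interpolate at f = 0.30 with slerp weights a = sin((1−f)δ)/sin δ ≈ 0.876, b = sin(fδ)/sin δ ≈ 0.442.
p = a·p₁ + b·p₂ ≈ (-0.731, -0.596, -0.332); φ = arcsin(p_z) ≈ -19.42°, λ = atan2(p_y, p_x) ≈ -140.84°.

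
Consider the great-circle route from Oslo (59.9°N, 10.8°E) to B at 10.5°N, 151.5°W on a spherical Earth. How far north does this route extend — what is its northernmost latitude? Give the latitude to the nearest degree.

≈ 81°N

The great circle lies in the plane with unit normal n̂ = (p₁ × p₂)/|p₁ × p₂|.
Here n̂_z ≈ -0.158; the vertex latitude is φ_max = arccos|n̂_z| ≈ 80.9°.
Check via Clairaut: cos φ_max = |cos φ₁| · sin C = cos(59.9°)·sin(18.3°) ≈ 0.158, again giving ≈ 80.9°.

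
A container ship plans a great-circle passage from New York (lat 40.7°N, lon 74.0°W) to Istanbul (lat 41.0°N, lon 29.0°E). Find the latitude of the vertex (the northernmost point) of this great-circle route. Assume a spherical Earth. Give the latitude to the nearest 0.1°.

≈ 54.2°N

The great circle lies in the plane with unit normal n̂ = (p₁ × p₂)/|p₁ × p₂|.
Here n̂_z ≈ +0.584; the vertex latitude is φ_max = arccos|n̂_z| ≈ 54.2°.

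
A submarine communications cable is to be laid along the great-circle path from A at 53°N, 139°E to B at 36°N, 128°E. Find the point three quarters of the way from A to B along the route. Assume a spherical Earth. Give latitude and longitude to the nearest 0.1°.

The haversine formula gives a central angle δ ≈ 0.326 rad (18.7°) between the endpoints.
Interpolate at f = 3/4 with slerp weights a = sin((1−f)δ)/sin δ ≈ 0.254, b = sin(fδ)/sin δ ≈ 0.756.
p = a·p₁ + b·p₂ ≈ (-0.492, 0.582, 0.647); φ = arcsin(p_z) ≈ 40.34°, λ = atan2(p_y, p_x) ≈ 130.19°.

≈ 40.3°N, 130.2°E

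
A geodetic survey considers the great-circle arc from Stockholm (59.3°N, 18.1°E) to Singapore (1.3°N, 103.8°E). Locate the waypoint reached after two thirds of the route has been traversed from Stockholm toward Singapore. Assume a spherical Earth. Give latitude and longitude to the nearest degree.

Convert each endpoint to a unit vector on the sphere (x = cos φ cos λ, y = cos φ sin λ, z = sin φ).
The central angle between the endpoints is δ = arccos(p₁·p₂) ≈ 1.513 rad (86.7°).
Interpolate at f = 2/3 with slerp weights a = sin((1−f)δ)/sin δ ≈ 0.484, b = sin(fδ)/sin δ ≈ 0.848.
p = a·p₁ + b·p₂ ≈ (0.033, 0.900, 0.435); φ = arcsin(p_z) ≈ 25.81°, λ = atan2(p_y, p_x) ≈ 87.91°.

≈ (26°N, 88°E)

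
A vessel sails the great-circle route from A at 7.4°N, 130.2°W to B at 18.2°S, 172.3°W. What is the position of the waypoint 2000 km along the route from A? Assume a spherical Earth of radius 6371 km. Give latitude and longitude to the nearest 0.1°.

≈ 2.3°S, 145.4°W

Convert each endpoint to a unit vector on the sphere (x = cos φ cos λ, y = cos φ sin λ, z = sin φ).
The central angle between the endpoints is δ = arccos(p₁·p₂) ≈ 0.852 rad (48.8°). The total great-circle distance is δ·R ≈ 0.852 × 6371 ≈ 5426 km, so the target fraction is f = 2000/5426 ≈ 0.369.
Interpolate at f ≈ 0.369 with slerp weights a = sin((1−f)δ)/sin δ ≈ 0.681, b = sin(fδ)/sin δ ≈ 0.410.
p = a·p₁ + b·p₂ ≈ (-0.822, -0.568, -0.041); φ = arcsin(p_z) ≈ -2.32°, λ = atan2(p_y, p_x) ≈ -145.37°.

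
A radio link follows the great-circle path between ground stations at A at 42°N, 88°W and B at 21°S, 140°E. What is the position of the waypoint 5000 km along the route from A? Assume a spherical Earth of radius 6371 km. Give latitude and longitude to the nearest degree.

≈ 36°N, 146°W

The haversine formula gives a central angle δ ≈ 2.352 rad (134.8°) between the endpoints. The total great-circle distance is δ·R ≈ 2.352 × 6371 ≈ 14984 km, so the target fraction is f = 5000/14984 ≈ 0.334.
Interpolate at f ≈ 0.334 with slerp weights a = sin((1−f)δ)/sin δ ≈ 1.408, b = sin(fδ)/sin δ ≈ 0.995.
p = a·p₁ + b·p₂ ≈ (-0.675, -0.449, 0.586); φ = arcsin(p_z) ≈ 35.84°, λ = atan2(p_y, p_x) ≈ -146.40°.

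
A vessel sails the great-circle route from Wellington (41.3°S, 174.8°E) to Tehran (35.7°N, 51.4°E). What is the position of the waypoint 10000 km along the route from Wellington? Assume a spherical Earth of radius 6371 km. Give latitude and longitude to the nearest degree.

Write both endpoints as unit vectors p₁, p₂ with components (cos φ cos λ, cos φ sin λ, sin φ).
The central angle between the endpoints is δ = arccos(p₁·p₂) ≈ 2.376 rad (136.1°). The total great-circle distance is δ·R ≈ 2.376 × 6371 ≈ 15138 km, so the target fraction is f = 10000/15138 ≈ 0.661.
Interpolate at f ≈ 0.661 with slerp weights a = sin((1−f)δ)/sin δ ≈ 1.042, b = sin(fδ)/sin δ ≈ 1.443.
p = a·p₁ + b·p₂ ≈ (-0.048, 0.987, 0.155); φ = arcsin(p_z) ≈ 8.90°, λ = atan2(p_y, p_x) ≈ 92.80°.

≈ 9°N, 93°E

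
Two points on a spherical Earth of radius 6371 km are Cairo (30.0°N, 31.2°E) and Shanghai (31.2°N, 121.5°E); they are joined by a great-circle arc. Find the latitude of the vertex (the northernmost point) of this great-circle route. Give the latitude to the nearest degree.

The great circle lies in the plane with unit normal n̂ = (p₁ × p₂)/|p₁ × p₂|.
Here n̂_z ≈ +0.766; the vertex latitude is φ_max = arccos|n̂_z| ≈ 40.0°.

≈ 40°N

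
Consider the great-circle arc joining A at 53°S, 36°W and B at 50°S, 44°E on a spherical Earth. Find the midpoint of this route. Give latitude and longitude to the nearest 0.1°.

≈ 58.6°S, 5.6°E

Convert each endpoint to a unit vector on the sphere (x = cos φ cos λ, y = cos φ sin λ, z = sin φ).
The central angle between the endpoints is δ = arccos(p₁·p₂) ≈ 0.824 rad (47.2°).
Interpolate at f = 1/2 with slerp weights a = sin((1−f)δ)/sin δ ≈ 0.546, b = sin(fδ)/sin δ ≈ 0.546.
p = a·p₁ + b·p₂ ≈ (0.518, 0.051, -0.854); φ = arcsin(p_z) ≈ -58.63°, λ = atan2(p_y, p_x) ≈ 5.58°.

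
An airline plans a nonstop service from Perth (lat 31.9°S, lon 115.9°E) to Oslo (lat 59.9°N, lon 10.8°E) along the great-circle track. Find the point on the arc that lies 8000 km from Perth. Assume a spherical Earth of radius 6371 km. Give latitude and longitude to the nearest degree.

≈ lat 29°N, lon 76°E

Convert each endpoint to a unit vector on the sphere (x = cos φ cos λ, y = cos φ sin λ, z = sin φ).
The central angle between the endpoints is δ = arccos(p₁·p₂) ≈ 2.175 rad (124.6°). The total great-circle distance is δ·R ≈ 2.175 × 6371 ≈ 13857 km, so the target fraction is f = 8000/13857 ≈ 0.577.
Interpolate at f ≈ 0.577 with slerp weights a = sin((1−f)δ)/sin δ ≈ 0.966, b = sin(fδ)/sin δ ≈ 1.155.
p = a·p₁ + b·p₂ ≈ (0.211, 0.846, 0.489); φ = arcsin(p_z) ≈ 29.27°, λ = atan2(p_y, p_x) ≈ 76.01°.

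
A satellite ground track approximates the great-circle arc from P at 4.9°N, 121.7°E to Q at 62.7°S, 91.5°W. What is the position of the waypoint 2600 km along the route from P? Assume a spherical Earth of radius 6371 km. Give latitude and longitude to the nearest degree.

≈ 18°S, 128°E

Write both endpoints as unit vectors p₁, p₂ with components (cos φ cos λ, cos φ sin λ, sin φ).
The central angle between the endpoints is δ = arccos(p₁·p₂) ≈ 2.047 rad (117.3°). The total great-circle distance is δ·R ≈ 2.047 × 6371 ≈ 13041 km, so the target fraction is f = 2600/13041 ≈ 0.199.
Interpolate at f ≈ 0.199 with slerp weights a = sin((1−f)δ)/sin δ ≈ 1.123, b = sin(fδ)/sin δ ≈ 0.447.
p = a·p₁ + b·p₂ ≈ (-0.593, 0.747, -0.301); φ = arcsin(p_z) ≈ -17.51°, λ = atan2(p_y, p_x) ≈ 128.45°.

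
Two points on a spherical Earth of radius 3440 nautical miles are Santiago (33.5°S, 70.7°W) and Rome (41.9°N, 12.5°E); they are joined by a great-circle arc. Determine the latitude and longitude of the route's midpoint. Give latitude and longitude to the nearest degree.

Write both endpoints as unit vectors p₁, p₂ with components (cos φ cos λ, cos φ sin λ, sin φ).
The central angle between the endpoints is δ = arccos(p₁·p₂) ≈ 1.870 rad (107.2°).
Interpolate at f = 1/2 with slerp weights a = sin((1−f)δ)/sin δ ≈ 0.842, b = sin(fδ)/sin δ ≈ 0.842.
p = a·p₁ + b·p₂ ≈ (0.844, -0.527, 0.098); φ = arcsin(p_z) ≈ 5.60°, λ = atan2(p_y, p_x) ≈ -31.98°.

≈ 6°N, 32°W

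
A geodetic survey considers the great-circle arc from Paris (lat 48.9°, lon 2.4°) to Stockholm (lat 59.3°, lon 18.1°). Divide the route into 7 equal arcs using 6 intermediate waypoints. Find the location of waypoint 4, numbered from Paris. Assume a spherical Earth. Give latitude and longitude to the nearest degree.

Write both endpoints as unit vectors p₁, p₂ with components (cos φ cos λ, cos φ sin λ, sin φ).
The central angle between the endpoints is δ = arccos(p₁·p₂) ≈ 0.241 rad (13.8°).
Interpolate at f = 4/7 with slerp weights a = sin((1−f)δ)/sin δ ≈ 0.432, b = sin(fδ)/sin δ ≈ 0.575.
p = a·p₁ + b·p₂ ≈ (0.563, 0.103, 0.820); φ = arcsin(p_z) ≈ 55.09°, λ = atan2(p_y, p_x) ≈ 10.38°.

≈ lat 55°, lon 10°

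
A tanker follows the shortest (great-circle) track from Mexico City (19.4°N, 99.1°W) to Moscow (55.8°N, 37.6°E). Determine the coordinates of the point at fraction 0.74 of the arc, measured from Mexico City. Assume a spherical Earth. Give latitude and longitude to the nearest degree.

Write both endpoints as unit vectors p₁, p₂ with components (cos φ cos λ, cos φ sin λ, sin φ).
The central angle between the endpoints is δ = arccos(p₁·p₂) ≈ 1.682 rad (96.4°).
Interpolate at f = 0.74 with slerp weights a = sin((1−f)δ)/sin δ ≈ 0.426, b = sin(fδ)/sin δ ≈ 0.953.
p = a·p₁ + b·p₂ ≈ (0.361, -0.070, 0.930); φ = arcsin(p_z) ≈ 68.43°, λ = atan2(p_y, p_x) ≈ -10.98°.

≈ (68°N, 11°W)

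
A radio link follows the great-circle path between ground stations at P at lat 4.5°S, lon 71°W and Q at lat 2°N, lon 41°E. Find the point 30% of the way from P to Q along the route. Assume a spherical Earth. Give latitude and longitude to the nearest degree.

Convert each endpoint to a unit vector on the sphere (x = cos φ cos λ, y = cos φ sin λ, z = sin φ).
The central angle between the endpoints is δ = arccos(p₁·p₂) ≈ 1.956 rad (112.1°).
Interpolate at f = 0.30 with slerp weights a = sin((1−f)δ)/sin δ ≈ 1.057, b = sin(fδ)/sin δ ≈ 0.598.
p = a·p₁ + b·p₂ ≈ (0.794, -0.605, -0.062); φ = arcsin(p_z) ≈ -3.56°, λ = atan2(p_y, p_x) ≈ -37.30°.

≈ lat 4°S, lon 37°W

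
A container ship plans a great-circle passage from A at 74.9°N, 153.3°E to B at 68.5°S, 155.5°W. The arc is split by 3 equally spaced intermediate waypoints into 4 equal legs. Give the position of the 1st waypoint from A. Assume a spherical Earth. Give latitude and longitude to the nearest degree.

Convert each endpoint to a unit vector on the sphere (x = cos φ cos λ, y = cos φ sin λ, z = sin φ).
The central angle between the endpoints is δ = arccos(p₁·p₂) ≈ 2.565 rad (147.0°).
Interpolate at f = 1/4 with slerp weights a = sin((1−f)δ)/sin δ ≈ 1.722, b = sin(fδ)/sin δ ≈ 1.098.
p = a·p₁ + b·p₂ ≈ (-0.767, 0.035, 0.641); φ = arcsin(p_z) ≈ 39.86°, λ = atan2(p_y, p_x) ≈ 177.41°.

≈ 40°N, 177°E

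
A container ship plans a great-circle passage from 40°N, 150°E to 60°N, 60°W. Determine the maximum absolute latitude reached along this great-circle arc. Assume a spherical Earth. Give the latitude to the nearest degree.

The great circle lies in the plane with unit normal n̂ = (p₁ × p₂)/|p₁ × p₂|.
Here n̂_z ≈ +0.197; the vertex latitude is φ_max = arccos|n̂_z| ≈ 78.7°.

≈ 79°N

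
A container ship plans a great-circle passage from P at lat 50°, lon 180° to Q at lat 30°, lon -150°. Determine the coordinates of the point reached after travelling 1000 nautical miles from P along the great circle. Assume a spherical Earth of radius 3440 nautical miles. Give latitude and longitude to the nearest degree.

≈ lat 40°, lon -161°

Write both endpoints as unit vectors p₁, p₂ with components (cos φ cos λ, cos φ sin λ, sin φ).
The central angle between the endpoints is δ = arccos(p₁·p₂) ≈ 0.525 rad (30.1°). The total great-circle distance is δ·R ≈ 0.525 × 3440 ≈ 1807 nmi, so the target fraction is f = 1000/1807 ≈ 0.553.
Interpolate at f ≈ 0.553 with slerp weights a = sin((1−f)δ)/sin δ ≈ 0.464, b = sin(fδ)/sin δ ≈ 0.571.
p = a·p₁ + b·p₂ ≈ (-0.727, -0.247, 0.641); φ = arcsin(p_z) ≈ 39.86°, λ = atan2(p_y, p_x) ≈ -161.19°.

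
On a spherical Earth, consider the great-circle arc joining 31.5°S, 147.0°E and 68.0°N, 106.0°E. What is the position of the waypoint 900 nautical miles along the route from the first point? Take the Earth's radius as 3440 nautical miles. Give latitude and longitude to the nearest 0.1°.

The haversine formula gives a central angle δ ≈ 1.817 rad (104.1°) between the endpoints. The total great-circle distance is δ·R ≈ 1.817 × 3440 ≈ 6249 nmi, so the target fraction is f = 900/6249 ≈ 0.144.
Interpolate at f ≈ 0.144 with slerp weights a = sin((1−f)δ)/sin δ ≈ 1.031, b = sin(fδ)/sin δ ≈ 0.267.
p = a·p₁ + b·p₂ ≈ (-0.765, 0.575, -0.291); φ = arcsin(p_z) ≈ -16.94°, λ = atan2(p_y, p_x) ≈ 143.07°.

≈ 16.9°S, 143.1°E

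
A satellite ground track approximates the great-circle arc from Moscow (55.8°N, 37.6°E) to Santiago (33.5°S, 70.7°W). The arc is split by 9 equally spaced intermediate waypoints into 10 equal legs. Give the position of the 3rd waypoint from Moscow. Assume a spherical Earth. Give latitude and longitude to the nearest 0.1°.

The haversine formula gives a central angle δ ≈ 2.219 rad (127.1°) between the endpoints.
Interpolate at f = 3/10 with slerp weights a = sin((1−f)δ)/sin δ ≈ 1.254, b = sin(fδ)/sin δ ≈ 0.775.
p = a·p₁ + b·p₂ ≈ (0.772, -0.180, 0.610); φ = arcsin(p_z) ≈ 37.57°, λ = atan2(p_y, p_x) ≈ -13.09°.

≈ 37.6°N, 13.1°W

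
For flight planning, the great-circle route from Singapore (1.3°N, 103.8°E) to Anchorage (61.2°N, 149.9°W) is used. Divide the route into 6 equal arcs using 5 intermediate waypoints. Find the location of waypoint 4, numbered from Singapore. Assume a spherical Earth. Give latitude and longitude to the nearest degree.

Convert each endpoint to a unit vector on the sphere (x = cos φ cos λ, y = cos φ sin λ, z = sin φ).
The central angle between the endpoints is δ = arccos(p₁·p₂) ≈ 1.686 rad (96.6°).
Interpolate at f = 4/6 with slerp weights a = sin((1−f)δ)/sin δ ≈ 0.537, b = sin(fδ)/sin δ ≈ 0.908.
p = a·p₁ + b·p₂ ≈ (-0.506, 0.302, 0.808); φ = arcsin(p_z) ≈ 53.89°, λ = atan2(p_y, p_x) ≈ 149.23°.

≈ 54°N, 149°E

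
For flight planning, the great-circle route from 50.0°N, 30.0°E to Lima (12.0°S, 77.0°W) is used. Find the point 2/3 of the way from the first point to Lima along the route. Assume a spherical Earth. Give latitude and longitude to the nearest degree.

From cos δ = sin φ₁ sin φ₂ + cos φ₁ cos φ₂ cos Δλ, the central angle is δ ≈ 1.921 rad (110.1°).
Interpolate at f = 2/3 with slerp weights a = sin((1−f)δ)/sin δ ≈ 0.636, b = sin(fδ)/sin δ ≈ 1.020.
p = a·p₁ + b·p₂ ≈ (0.579, -0.768, 0.275); φ = arcsin(p_z) ≈ 15.97°, λ = atan2(p_y, p_x) ≈ -53.00°.

≈ 16°N, 53°W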